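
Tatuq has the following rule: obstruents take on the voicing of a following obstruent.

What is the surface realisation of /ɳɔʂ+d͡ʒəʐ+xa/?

The rule targets /ʂ/ (voiceless retroflex fricative), which sits before the trigger /d͡ʒ/ (voiced).
The voiced retroflex fricative is [ʐ], so /ʂ/ → [ʐ].
At the second juncture, /ʐ/ likewise becomes [ʂ] adjacent to /x/.

[ɳɔʐd͡ʒəʂxa]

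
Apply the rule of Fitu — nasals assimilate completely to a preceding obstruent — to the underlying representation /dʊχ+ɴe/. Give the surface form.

[dʊχχe]

/ɴ/ is the segment targeted by the rule; it sits immediately after /χ/, so it assimilates completely and surfaces as [χ].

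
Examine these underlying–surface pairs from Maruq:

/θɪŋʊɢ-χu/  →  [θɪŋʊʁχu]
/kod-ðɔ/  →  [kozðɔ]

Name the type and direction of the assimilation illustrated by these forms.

Underlying /ɢ/ is realised as [ʁ] next to /χ/; /χ/ itself does not change.
The change stop → fricative matches the manner of the following /χ/, identifying this as manner assimilation.
Place and voice are unchanged, so the assimilation is partial, not total.
Checking the remaining alternation: /d/ → [z] before /ð/ (stop → fricative, matching a fricative) — only manner changes, and always toward the following segment.
The trigger is the following segment, so the direction is regressive (anticipatory).

regressive manner assimilation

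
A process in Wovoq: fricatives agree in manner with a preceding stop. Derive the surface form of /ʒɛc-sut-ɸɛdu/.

The rule targets /s/ (voiceless alveolar fricative), which sits after the trigger /c/ (stop).
Changing only its manner to stop gives [t] — the voiceless alveolar stop.
The same rule applies at the second boundary: /ɸ/ → [p] next to /t/.

[ʒɛctutpɛdu]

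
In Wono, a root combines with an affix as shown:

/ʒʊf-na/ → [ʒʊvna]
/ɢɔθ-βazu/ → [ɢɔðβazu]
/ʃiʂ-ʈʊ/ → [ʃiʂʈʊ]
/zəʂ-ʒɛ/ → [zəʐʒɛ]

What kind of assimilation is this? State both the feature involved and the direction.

Underlying /f/ is realised as [v] next to /n/; /n/ itself does not change.
The change voiceless → voiced matches the voicing of the following /n/, identifying this as voicing assimilation.
Place and manner are unchanged, so the assimilation is partial, not total.
The other alternating forms pattern the same way: /θ/ → [ð] before /β/ (voiceless → voiced, matching voiced); /ʂ/ → [ʐ] before /ʒ/ (voiceless → voiced, matching voiced) — only voicing changes, and always toward the following segment.
Nothing changes in [ʃiʂʈʊ]: there the adjacent consonants already agree in voicing (/ʂ/ and /ʈ/ are both voiceless), so this form is consistent with the same rule.
Since the segment that changes precedes the conditioning segment, the assimilation is regressive.

regressive voicing assimilation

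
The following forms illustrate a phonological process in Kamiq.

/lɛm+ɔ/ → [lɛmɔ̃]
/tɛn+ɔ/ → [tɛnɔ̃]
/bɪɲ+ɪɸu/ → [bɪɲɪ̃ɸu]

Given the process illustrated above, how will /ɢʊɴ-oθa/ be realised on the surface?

The data show progressive nasality assimilation (vowel nasalisation): /ɔ/ → [ɔ̃] after /m/; /ɔ/ → [ɔ̃] after /n/; /ɪ/ → [ɪ̃] after /ɲ/ — a vowel is nasalised by an immediately preceding nasal consonant.
The vowel /o/ is adjacent to the preceding nasal /ɴ/, so it acquires [+nasal] and surfaces as [õ].

[ɢʊɴõθa]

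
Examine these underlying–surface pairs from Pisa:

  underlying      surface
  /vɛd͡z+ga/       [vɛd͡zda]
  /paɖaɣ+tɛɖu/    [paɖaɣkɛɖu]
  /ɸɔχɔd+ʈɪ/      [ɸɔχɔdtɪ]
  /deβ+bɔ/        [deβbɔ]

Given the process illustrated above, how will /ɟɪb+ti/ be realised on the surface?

[ɟɪbpi]

The data show progressive place assimilation: /g/ → [d] after /d͡z/; /t/ → [k] after /ɣ/; /ʈ/ → [t] after /d/. In each pair only place changes, matching the preceding consonant, while manner and voice stay constant.
Nothing changes in [deβbɔ]: there the adjacent consonants already agree in place (/b/ and /β/ are both bilabial), so this form is consistent with the same rule.
/t/ is a voiceless alveolar stop. The preceding trigger /b/ is bilabial, so /t/ must become bilabial as well.
Changing only its place to bilabial gives [p] — the voiceless bilabial stop.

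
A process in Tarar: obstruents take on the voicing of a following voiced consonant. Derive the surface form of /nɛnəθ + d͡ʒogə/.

/θ/ is a voiceless dental fricative. The following trigger /d͡ʒ/ is voiced, so /θ/ must become voiced as well.
Changing only its voicing to voiced gives [ð] — the voiced dental fricative.

[nɛnəðd͡ʒogə]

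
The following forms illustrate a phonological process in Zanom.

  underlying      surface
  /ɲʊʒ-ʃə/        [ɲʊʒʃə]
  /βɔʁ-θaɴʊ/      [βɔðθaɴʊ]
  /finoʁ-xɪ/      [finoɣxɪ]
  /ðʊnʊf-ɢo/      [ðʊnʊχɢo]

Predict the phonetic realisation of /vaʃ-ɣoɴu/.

The data show regressive place assimilation: /ʁ/ → [ð] before /θ/; /ʁ/ → [ɣ] before /x/; /f/ → [χ] before /ɢ/. In each pair only place changes, matching the following consonant, while manner and voice stay constant.
Nothing changes in [ɲʊʒʃə]: there the adjacent consonants already agree in place (/ʒ/ and /ʃ/ are both postalveolar), so this form is consistent with the same rule.
The rule targets /ʃ/ (voiceless postalveolar fricative), which sits before the trigger /ɣ/ (velar).
A voiceless velar fricative is [x], so the surface segment is [x].

[vaxɣoɴu]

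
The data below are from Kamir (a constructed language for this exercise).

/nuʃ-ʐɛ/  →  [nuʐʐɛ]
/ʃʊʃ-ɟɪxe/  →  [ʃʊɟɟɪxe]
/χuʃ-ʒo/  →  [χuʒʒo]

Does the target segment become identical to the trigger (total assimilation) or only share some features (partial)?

Comparing underlying and surface forms, /ʃ/ → [ʐ] is the alternation; the neighbouring /ʐ/ is constant.
The output [ʐ] is identical to the trigger /ʐ/ — every feature (place, manner, voicing) has been copied — so this is total assimilation.
The remaining alternations confirm this: /ʃ/ → [ɟ] before /ɟ/; /ʃ/ → [ʒ] before /ʒ/ — in each case the output is a copy of the following consonant.

total assimilation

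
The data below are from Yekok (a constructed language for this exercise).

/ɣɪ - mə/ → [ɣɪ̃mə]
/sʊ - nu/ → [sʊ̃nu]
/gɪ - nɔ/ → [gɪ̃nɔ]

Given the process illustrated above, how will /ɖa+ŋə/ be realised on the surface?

The data show regressive nasality assimilation (vowel nasalisation): /ɪ/ → [ɪ̃] before /m/; /ʊ/ → [ʊ̃] before /n/; /ɪ/ → [ɪ̃] before /n/ — a vowel is nasalised by an immediately following nasal consonant.
The vowel /a/ is adjacent to the following nasal /ŋ/, so it acquires [+nasal] and surfaces as [ã].

[ɖãŋə]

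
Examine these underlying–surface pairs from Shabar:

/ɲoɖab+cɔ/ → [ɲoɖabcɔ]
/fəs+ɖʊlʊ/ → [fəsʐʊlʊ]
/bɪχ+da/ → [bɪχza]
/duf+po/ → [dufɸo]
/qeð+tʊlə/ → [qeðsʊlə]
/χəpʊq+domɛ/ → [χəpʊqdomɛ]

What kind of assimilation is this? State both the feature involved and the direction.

Underlying /ɖ/ is realised as [ʐ] next to /s/; /s/ itself does not change.
The change stop → fricative matches the manner of the preceding /s/, identifying this as manner assimilation.
Place and voice are unchanged, so the assimilation is partial, not total.
The other alternating forms pattern the same way: /d/ → [z] after /χ/ (stop → fricative, matching a fricative); /p/ → [ɸ] after /f/ (stop → fricative, matching a fricative); /t/ → [s] after /ð/ (stop → fricative, matching a fricative) — only manner changes, and always toward the preceding segment.
Nothing changes in [ɲoɖabcɔ], [χəpʊqdomɛ]: there the adjacent consonants already agree in manner (/c/ and /b/ are both stops; /d/ and /q/ are both stops), so these forms are consistent with the same rule.
The trigger is the preceding segment, so the direction is progressive (perseverative).

progressive manner assimilation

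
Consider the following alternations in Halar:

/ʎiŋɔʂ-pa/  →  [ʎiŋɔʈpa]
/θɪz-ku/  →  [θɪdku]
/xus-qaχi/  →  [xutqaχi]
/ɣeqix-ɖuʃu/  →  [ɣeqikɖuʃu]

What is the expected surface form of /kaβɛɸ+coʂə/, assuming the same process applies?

[kaβɛpcoʂə]

The data show regressive manner assimilation: /ʂ/ → [ʈ] before /p/; /z/ → [d] before /k/; /s/ → [t] before /q/; /x/ → [k] before /ɖ/. In each pair only manner changes, matching the following consonant, while place and voice stay constant.
/ɸ/ is a voiceless bilabial fricative. The following trigger /c/ is a stop, so /ɸ/ must become a stop as well.
Changing only its manner to stop gives [p] — the voiceless bilabial stop.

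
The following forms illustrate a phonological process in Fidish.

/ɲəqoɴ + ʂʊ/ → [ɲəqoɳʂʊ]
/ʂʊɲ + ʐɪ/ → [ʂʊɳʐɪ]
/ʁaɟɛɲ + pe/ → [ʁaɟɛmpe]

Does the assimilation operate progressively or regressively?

regressive

Underlying /ɴ/ is realised as [ɳ] next to /ʂ/; /ʂ/ itself does not change.
The change uvular → retroflex matches the place of the following /ʂ/, identifying this as place assimilation.
Checking the remaining alternations: /ɲ/ → [ɳ] before /ʐ/ (palatal → retroflex, matching retroflex); /ɲ/ → [m] before /p/ (palatal → bilabial, matching bilabial) — only place changes, and always toward the following segment.
Since the segment that changes precedes the conditioning segment, the assimilation is regressive.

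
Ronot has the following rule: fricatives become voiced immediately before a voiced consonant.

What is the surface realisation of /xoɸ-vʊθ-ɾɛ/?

[xoβvʊðɾɛ]

The rule targets /ɸ/ (voiceless bilabial fricative), which sits before the trigger /v/ (voiced).
The voiced bilabial fricative is [β], so /ɸ/ → [β].
At the second juncture, /θ/ likewise becomes [ð] adjacent to /ɾ/.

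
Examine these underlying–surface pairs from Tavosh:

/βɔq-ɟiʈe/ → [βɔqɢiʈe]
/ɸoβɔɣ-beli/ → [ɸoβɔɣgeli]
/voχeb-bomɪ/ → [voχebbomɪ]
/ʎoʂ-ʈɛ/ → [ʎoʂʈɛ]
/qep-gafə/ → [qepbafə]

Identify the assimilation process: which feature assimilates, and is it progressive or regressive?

The segment that alternates is /ɟ/, which surfaces as [ɢ] when adjacent to /q/.
/ɟ/ is palatal while /q/ is uvular; the output [ɢ] is uvular, matching the trigger — so the feature that spreads is place.
Manner and voice are unchanged, so the assimilation is partial, not total.
The other alternating forms pattern the same way: /b/ → [g] after /ɣ/ (bilabial → velar, matching velar); /g/ → [b] after /p/ (velar → bilabial, matching bilabial) — only place changes, and always toward the preceding segment.
Nothing changes in [voχebbomɪ], [ʎoʂʈɛ]: there the adjacent consonants already agree in place (/b/ and /b/ are both bilabial; /ʈ/ and /ʂ/ are both retroflex), so these forms are consistent with the same rule.
The trigger is the preceding segment, so the direction is progressive (perseverative).

progressive place assimilation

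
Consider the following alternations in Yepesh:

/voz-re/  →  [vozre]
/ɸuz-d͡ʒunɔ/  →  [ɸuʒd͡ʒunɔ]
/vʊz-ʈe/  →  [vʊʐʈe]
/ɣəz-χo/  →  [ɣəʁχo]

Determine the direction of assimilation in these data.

Underlying /z/ is realised as [ʒ] next to /d͡ʒ/; /d͡ʒ/ itself does not change.
The change alveolar → postalveolar matches the place of the following /d͡ʒ/, identifying this as place assimilation.
Checking the remaining alternations: /z/ → [ʐ] before /ʈ/ (alveolar → retroflex, matching retroflex); /z/ → [ʁ] before /χ/ (alveolar → uvular, matching uvular) — only place changes, and always toward the following segment.
Nothing changes in [vozre]: there the adjacent consonants already agree in place (/z/ and /r/ are both alveolar), so this form is consistent with the same rule.
Since the segment that changes precedes the conditioning segment, the assimilation is regressive.

regressive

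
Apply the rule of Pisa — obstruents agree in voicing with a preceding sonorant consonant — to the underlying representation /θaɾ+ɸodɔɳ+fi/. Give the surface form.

The rule targets /ɸ/ (voiceless bilabial fricative), which sits after the trigger /ɾ/ (voiced).
The voiced bilabial fricative is [β], so /ɸ/ → [β].
The same rule applies at the second boundary: /f/ → [v] next to /ɳ/.

[θaɾβodɔɳvi]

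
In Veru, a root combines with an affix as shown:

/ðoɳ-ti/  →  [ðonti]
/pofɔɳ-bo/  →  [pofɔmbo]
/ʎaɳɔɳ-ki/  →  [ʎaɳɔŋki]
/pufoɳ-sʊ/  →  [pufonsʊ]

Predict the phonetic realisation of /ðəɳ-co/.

The data show regressive place assimilation: /ɳ/ → [n] before /t/; /ɳ/ → [m] before /b/; /ɳ/ → [ŋ] before /k/; /ɳ/ → [n] before /s/. In each pair only place changes, matching the following consonant, while manner and voice stay constant.
/ɳ/ is a voiced retroflex nasal. The following trigger /c/ is palatal, so /ɳ/ must become palatal as well.
The voiced palatal nasal is [ɲ], so /ɳ/ → [ɲ].

[ðəɲco]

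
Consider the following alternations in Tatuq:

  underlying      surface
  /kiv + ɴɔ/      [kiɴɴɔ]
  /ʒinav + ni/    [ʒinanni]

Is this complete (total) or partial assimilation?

Underlying /v/ is realised as [ɴ] next to /ɴ/; /ɴ/ itself does not change.
The output [ɴ] is identical to the trigger /ɴ/ — every feature (place, manner, voicing) has been copied — so this is total assimilation.
The other form behaves the same way: /v/ → [n] before /n/ — in each case the output is a copy of the following consonant.

total assimilation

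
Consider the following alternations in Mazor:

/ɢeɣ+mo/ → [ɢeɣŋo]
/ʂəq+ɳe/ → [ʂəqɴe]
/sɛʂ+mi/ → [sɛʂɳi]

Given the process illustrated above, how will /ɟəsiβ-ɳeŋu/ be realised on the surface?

The data show progressive place assimilation: /m/ → [ŋ] after /ɣ/; /ɳ/ → [ɴ] after /q/; /m/ → [ɳ] after /ʂ/. In each pair only place changes, matching the preceding consonant, while manner and voice stay constant.
The rule targets /ɳ/ (voiced retroflex nasal), which sits after the trigger /β/ (bilabial).
Changing only its place to bilabial gives [m] — the voiced bilabial nasal.

[ɟəsiβmeŋu]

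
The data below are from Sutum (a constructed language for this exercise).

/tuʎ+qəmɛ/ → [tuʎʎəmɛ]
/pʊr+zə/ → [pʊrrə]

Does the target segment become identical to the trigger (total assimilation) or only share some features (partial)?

total assimilation

The segment that alternates is /q/, which surfaces as [ʎ] when adjacent to /ʎ/.
The output [ʎ] is identical to the trigger /ʎ/ — every feature (place, manner, voicing) has been copied — so this is total assimilation.
The other form behaves the same way: /z/ → [r] after /r/ — in each case the output is a copy of the preceding consonant.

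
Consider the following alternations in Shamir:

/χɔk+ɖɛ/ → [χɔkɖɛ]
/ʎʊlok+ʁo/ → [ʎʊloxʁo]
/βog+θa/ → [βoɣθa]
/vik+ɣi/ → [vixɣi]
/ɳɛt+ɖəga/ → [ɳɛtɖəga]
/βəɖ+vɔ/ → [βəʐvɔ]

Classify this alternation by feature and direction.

Underlying /k/ is realised as [x] next to /ʁ/; /ʁ/ itself does not change.
/k/ is a stop while /ʁ/ is a fricative; the output [x] is a fricative, matching the trigger — so the feature that spreads is manner.
Place and voice are unchanged, so the assimilation is partial, not total.
Checking the remaining alternations: /g/ → [ɣ] before /θ/ (stop → fricative, matching a fricative); /k/ → [x] before /ɣ/ (stop → fricative, matching a fricative); /ɖ/ → [ʐ] before /v/ (stop → fricative, matching a fricative) — only manner changes, and always toward the following segment.
Nothing changes in [χɔkɖɛ], [ɳɛtɖəga]: there the adjacent consonants already agree in manner (/k/ and /ɖ/ are both stops; /t/ and /ɖ/ are both stops), so these forms are consistent with the same rule.
Since the segment that changes precedes the conditioning segment, the assimilation is regressive.

regressive manner assimilation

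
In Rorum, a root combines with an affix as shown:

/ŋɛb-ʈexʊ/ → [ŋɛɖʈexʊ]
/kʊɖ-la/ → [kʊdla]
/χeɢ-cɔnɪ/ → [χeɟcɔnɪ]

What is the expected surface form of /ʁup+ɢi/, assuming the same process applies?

The data show regressive place assimilation: /b/ → [ɖ] before /ʈ/; /ɖ/ → [d] before /l/; /ɢ/ → [ɟ] before /c/. In each pair only place changes, matching the following consonant, while manner and voice stay constant.
The rule targets /p/ (voiceless bilabial stop), which sits before the trigger /ɢ/ (uvular).
Changing only its place to uvular gives [q] — the voiceless uvular stop.

[ʁuqɢi]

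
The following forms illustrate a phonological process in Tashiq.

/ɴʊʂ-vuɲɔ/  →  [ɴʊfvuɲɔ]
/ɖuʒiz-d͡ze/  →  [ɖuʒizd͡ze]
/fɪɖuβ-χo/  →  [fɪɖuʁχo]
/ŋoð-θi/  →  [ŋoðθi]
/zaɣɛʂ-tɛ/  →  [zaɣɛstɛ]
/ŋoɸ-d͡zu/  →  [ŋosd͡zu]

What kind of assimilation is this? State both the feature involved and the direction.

regressive place assimilation

The segment that alternates is /ʂ/, which surfaces as [f] when adjacent to /v/.
The change retroflex → labiodental matches the place of the following /v/, identifying this as place assimilation.
Manner and voice are unchanged, so the assimilation is partial, not total.
The other alternating forms pattern the same way: /β/ → [ʁ] before /χ/ (bilabial → uvular, matching uvular); /ʂ/ → [s] before /t/ (retroflex → alveolar, matching alveolar); /ɸ/ → [s] before /d͡z/ (bilabial → alveolar, matching alveolar) — only place changes, and always toward the following segment.
Nothing changes in [ɖuʒizd͡ze], [ŋoðθi]: there the adjacent consonants already agree in place (/z/ and /d͡z/ are both alveolar; /ð/ and /θ/ are both dental), so these forms are consistent with the same rule.
The trigger is the following segment, so the direction is regressive (anticipatory).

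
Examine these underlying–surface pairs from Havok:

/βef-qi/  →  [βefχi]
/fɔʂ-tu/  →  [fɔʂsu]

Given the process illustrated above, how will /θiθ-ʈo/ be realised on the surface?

[θiθʂo]

The data show progressive manner assimilation: /q/ → [χ] after /f/; /t/ → [s] after /ʂ/. In each pair only manner changes, matching the preceding consonant, while place and voice stay constant.
/ʈ/ is a voiceless retroflex stop. The preceding trigger /θ/ is a fricative, so /ʈ/ must become a fricative as well.
A voiceless retroflex fricative is [ʂ], so the surface segment is [ʂ].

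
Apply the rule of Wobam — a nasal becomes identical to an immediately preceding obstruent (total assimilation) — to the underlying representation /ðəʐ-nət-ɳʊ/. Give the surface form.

[ðəʐʐəttʊ]

/n/ is the segment targeted by the rule; it sits immediately after /ʐ/, so it assimilates completely and surfaces as [ʐ].
At the second juncture, /ɳ/ likewise becomes [t] adjacent to /t/.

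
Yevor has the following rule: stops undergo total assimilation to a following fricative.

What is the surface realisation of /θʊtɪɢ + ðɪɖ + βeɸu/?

[θʊtɪððɪββeɸu]

/ɢ/ is the segment targeted by the rule; it sits immediately before /ð/, so it assimilates completely and surfaces as [ð].
The same rule applies at the second boundary: /ɖ/ → [β] next to /β/.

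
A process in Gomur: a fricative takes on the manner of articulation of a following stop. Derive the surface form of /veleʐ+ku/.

/ʐ/ is a voiced retroflex fricative. The following trigger /k/ is a stop, so /ʐ/ must become a stop as well.
The voiced retroflex stop is [ɖ], so /ʐ/ → [ɖ].

[veleɖku]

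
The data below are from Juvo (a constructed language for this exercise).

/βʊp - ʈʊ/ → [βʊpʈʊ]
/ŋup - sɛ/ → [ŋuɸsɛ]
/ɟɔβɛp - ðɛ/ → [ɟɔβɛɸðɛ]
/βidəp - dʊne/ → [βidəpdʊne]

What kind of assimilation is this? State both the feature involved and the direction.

Comparing underlying and surface forms, /p/ → [ɸ] is the alternation; the neighbouring /s/ is constant.
The change stop → fricative matches the manner of the following /s/, identifying this as manner assimilation.
Place and voice are unchanged, so the assimilation is partial, not total.
Checking the remaining alternation: /p/ → [ɸ] before /ð/ (stop → fricative, matching a fricative) — only manner changes, and always toward the following segment.
Nothing changes in [βʊpʈʊ], [βidəpdʊne]: there the adjacent consonants already agree in manner (/p/ and /ʈ/ are both stops; /p/ and /d/ are both stops), so these forms are consistent with the same rule.
The trigger is the following segment, so the direction is regressive (anticipatory).

regressive manner assimilation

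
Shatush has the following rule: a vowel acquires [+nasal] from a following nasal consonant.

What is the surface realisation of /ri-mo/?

The vowel /i/ is adjacent to the following nasal /m/, so it acquires [+nasal] and surfaces as [ĩ].

[rĩmo]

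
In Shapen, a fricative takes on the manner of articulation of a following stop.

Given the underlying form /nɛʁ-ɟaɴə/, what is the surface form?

/ʁ/ is a voiced uvular fricative. The following trigger /ɟ/ is a stop, so /ʁ/ must become a stop as well.
Changing only its manner to stop gives [ɢ] — the voiced uvular stop.

[nɛɢɟaɴə]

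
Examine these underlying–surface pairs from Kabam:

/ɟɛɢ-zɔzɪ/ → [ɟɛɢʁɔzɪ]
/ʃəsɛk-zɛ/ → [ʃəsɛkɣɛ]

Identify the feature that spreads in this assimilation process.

place

Comparing underlying and surface forms, /z/ → [ʁ] is the alternation; the neighbouring /ɢ/ is constant.
/z/ is alveolar while /ɢ/ is uvular; the output [ʁ] is uvular, matching the trigger — so the feature that spreads is place.
The other alternating form patterns the same way: /z/ → [ɣ] after /k/ (alveolar → velar, matching velar) — only place changes, and always toward the preceding segment.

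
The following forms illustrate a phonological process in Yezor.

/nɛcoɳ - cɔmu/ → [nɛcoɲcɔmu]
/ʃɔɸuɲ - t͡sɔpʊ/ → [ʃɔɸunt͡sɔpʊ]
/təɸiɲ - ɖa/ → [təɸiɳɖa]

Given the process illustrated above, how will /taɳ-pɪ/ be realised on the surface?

The data show regressive place assimilation: /ɳ/ → [ɲ] before /c/; /ɲ/ → [n] before /t͡s/; /ɲ/ → [ɳ] before /ɖ/. In each pair only place changes, matching the following consonant, while manner and voice stay constant.
/ɳ/ is a voiced retroflex nasal. The following trigger /p/ is bilabial, so /ɳ/ must become bilabial as well.
The voiced bilabial nasal is [m], so /ɳ/ → [m].

[tampɪ]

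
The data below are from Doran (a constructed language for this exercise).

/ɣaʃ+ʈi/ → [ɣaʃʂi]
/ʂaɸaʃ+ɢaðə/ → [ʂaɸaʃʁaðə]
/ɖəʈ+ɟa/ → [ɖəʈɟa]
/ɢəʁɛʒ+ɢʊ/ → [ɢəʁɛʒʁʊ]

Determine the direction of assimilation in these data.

The segment that alternates is /ʈ/, which surfaces as [ʂ] when adjacent to /ʃ/.
The change stop → fricative matches the manner of the preceding /ʃ/, identifying this as manner assimilation.
The same holds elsewhere in the data: /ɢ/ → [ʁ] after /ʃ/ (stop → fricative, matching a fricative); /ɢ/ → [ʁ] after /ʒ/ (stop → fricative, matching a fricative) — only manner changes, and always toward the preceding segment.
Nothing changes in [ɖəʈɟa]: there the adjacent consonants already agree in manner (/ɟ/ and /ʈ/ are both stops), so this form is consistent with the same rule.
Since the segment that changes follows the conditioning segment, the assimilation is progressive.

progressive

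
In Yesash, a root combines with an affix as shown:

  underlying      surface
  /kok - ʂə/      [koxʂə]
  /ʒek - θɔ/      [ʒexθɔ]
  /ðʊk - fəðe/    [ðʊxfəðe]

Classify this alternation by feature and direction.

regressive manner assimilation

Underlying /k/ is realised as [x] next to /ʂ/; /ʂ/ itself does not change.
/k/ is a stop while /ʂ/ is a fricative; the output [x] is a fricative, matching the trigger — so the feature that spreads is manner.
Place and voice are unchanged, so the assimilation is partial, not total.
The other alternating forms pattern the same way: /k/ → [x] before /θ/ (stop → fricative, matching a fricative); /k/ → [x] before /f/ (stop → fricative, matching a fricative) — only manner changes, and always toward the following segment.
Since the segment that changes precedes the conditioning segment, the assimilation is regressive.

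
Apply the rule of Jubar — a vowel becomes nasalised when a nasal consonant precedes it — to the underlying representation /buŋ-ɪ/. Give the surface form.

The vowel /ɪ/ is adjacent to the preceding nasal /ŋ/, so it acquires [+nasal] and surfaces as [ɪ̃].

[buŋɪ̃]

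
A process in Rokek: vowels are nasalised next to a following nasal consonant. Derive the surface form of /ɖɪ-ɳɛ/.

[ɖɪ̃ɳɛ]

/ɪ/ sits next to the nasal /ɳ/ and is therefore nasalised to [ɪ̃].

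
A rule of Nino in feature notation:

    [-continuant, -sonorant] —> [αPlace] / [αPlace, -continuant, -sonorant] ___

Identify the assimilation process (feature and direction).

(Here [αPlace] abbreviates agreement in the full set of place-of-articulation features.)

progressive place assimilation

The rule copies the place features (abbreviated [Place]) from the environment onto the target, so the assimilating feature is place.
The conditioning segment sits to the left of the focus bar, meaning the trigger precedes the segment that changes — progressive assimilation.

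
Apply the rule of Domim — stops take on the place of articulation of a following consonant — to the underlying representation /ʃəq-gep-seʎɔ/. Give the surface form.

/q/ is a voiceless uvular stop. The following trigger /g/ is velar, so /q/ must become velar as well.
The voiceless velar stop is [k], so /q/ → [k].
At the second juncture, /p/ likewise becomes [t] adjacent to /s/.

[ʃəkgetseʎɔ]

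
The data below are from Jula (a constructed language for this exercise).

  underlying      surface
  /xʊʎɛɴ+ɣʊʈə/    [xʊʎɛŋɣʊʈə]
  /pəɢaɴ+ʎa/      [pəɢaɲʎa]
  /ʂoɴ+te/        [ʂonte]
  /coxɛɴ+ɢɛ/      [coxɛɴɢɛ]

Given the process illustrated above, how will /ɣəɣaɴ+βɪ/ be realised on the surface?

[ɣəɣamβɪ]

The data show regressive place assimilation: /ɴ/ → [ŋ] before /ɣ/; /ɴ/ → [ɲ] before /ʎ/; /ɴ/ → [n] before /t/. In each pair only place changes, matching the following consonant, while manner and voice stay constant.
No alternation appears in [coxɛɴɢɛ]: there the adjacent consonants already agree in place (/ɴ/ and /ɢ/ are both uvular), so this form is consistent with the same rule.
The rule targets /ɴ/ (voiced uvular nasal), which sits before the trigger /β/ (bilabial).
The voiced bilabial nasal is [m], so /ɴ/ → [m].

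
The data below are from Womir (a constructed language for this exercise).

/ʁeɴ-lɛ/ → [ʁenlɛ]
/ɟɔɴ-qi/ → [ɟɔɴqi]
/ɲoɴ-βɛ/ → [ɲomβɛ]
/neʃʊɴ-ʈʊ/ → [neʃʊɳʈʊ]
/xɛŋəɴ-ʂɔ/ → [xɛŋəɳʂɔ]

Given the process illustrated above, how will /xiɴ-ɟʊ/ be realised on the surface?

[xiɲɟʊ]

The data show regressive place assimilation: /ɴ/ → [n] before /l/; /ɴ/ → [m] before /β/; /ɴ/ → [ɳ] before /ʈ/; /ɴ/ → [ɳ] before /ʂ/. In each pair only place changes, matching the following consonant, while manner and voice stay constant.
Nothing changes in [ɟɔɴqi]: there the adjacent consonants already agree in place (/ɴ/ and /q/ are both uvular), so this form is consistent with the same rule.
The rule targets /ɴ/ (voiced uvular nasal), which sits before the trigger /ɟ/ (palatal).
A voiced palatal nasal is [ɲ], so the surface segment is [ɲ].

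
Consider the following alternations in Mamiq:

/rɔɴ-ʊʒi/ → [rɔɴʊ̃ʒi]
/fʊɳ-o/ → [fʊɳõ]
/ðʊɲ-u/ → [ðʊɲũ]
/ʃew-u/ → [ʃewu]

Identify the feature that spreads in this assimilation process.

nasality

The vowel /ʊ/ surfaces as nasalised [ʊ̃] next to the preceding nasal /ɴ/ — it has acquired the [+nasal] feature of its neighbour.
Likewise in the remaining data: /o/ → [õ] after /ɳ/; /u/ → [ũ] after /ɲ/ — each time a vowel is nasalised next to a preceding nasal.
No change occurs in [ʃewu] because the vowel at the boundary is adjacent to an oral consonant, not a nasal (/u/ next to /w/).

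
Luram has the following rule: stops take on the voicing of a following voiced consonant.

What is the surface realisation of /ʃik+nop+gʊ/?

[ʃignobgʊ]

The rule targets /k/ (voiceless velar stop), which sits before the trigger /n/ (voiced).
The voiced velar stop is [g], so /k/ → [g].
At the second juncture, /p/ likewise becomes [b] adjacent to /g/.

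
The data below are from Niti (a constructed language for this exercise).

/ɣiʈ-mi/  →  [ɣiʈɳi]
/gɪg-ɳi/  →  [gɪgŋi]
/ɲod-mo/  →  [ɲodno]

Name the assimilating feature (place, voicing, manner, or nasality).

place

Underlying /m/ is realised as [ɳ] next to /ʈ/; /ʈ/ itself does not change.
The change bilabial → retroflex matches the place of the preceding /ʈ/, identifying this as place assimilation.
The same holds elsewhere in the data: /ɳ/ → [ŋ] after /g/ (retroflex → velar, matching velar); /m/ → [n] after /d/ (bilabial → alveolar, matching alveolar) — only place changes, and always toward the preceding segment.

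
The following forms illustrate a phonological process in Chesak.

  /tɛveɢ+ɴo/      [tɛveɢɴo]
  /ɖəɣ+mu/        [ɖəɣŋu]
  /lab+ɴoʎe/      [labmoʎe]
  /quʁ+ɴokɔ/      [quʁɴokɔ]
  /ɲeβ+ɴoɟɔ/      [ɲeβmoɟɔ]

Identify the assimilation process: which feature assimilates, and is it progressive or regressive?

progressive place assimilation

Comparing underlying and surface forms, /m/ → [ŋ] is the alternation; the neighbouring /ɣ/ is constant.
/m/ is bilabial while /ɣ/ is velar; the output [ŋ] is velar, matching the trigger — so the feature that spreads is place.
Manner and voice are unchanged, so the assimilation is partial, not total.
Checking the remaining alternations: /ɴ/ → [m] after /b/ (uvular → bilabial, matching bilabial); /ɴ/ → [m] after /β/ (uvular → bilabial, matching bilabial) — only place changes, and always toward the preceding segment.
Nothing changes in [tɛveɢɴo], [quʁɴokɔ]: there the adjacent consonants already agree in place (/ɴ/ and /ɢ/ are both uvular; /ɴ/ and /ʁ/ are both uvular), so these forms are consistent with the same rule.
Since the segment that changes follows the conditioning segment, the assimilation is progressive.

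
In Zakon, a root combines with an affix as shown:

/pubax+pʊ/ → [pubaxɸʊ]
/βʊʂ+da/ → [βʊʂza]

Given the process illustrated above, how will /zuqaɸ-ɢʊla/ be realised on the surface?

The data show progressive manner assimilation: /p/ → [ɸ] after /x/; /d/ → [z] after /ʂ/. In each pair only manner changes, matching the preceding consonant, while place and voice stay constant.
The rule targets /ɢ/ (voiced uvular stop), which sits after the trigger /ɸ/ (fricative).
The voiced uvular fricative is [ʁ], so /ɢ/ → [ʁ].

[zuqaɸʁʊla]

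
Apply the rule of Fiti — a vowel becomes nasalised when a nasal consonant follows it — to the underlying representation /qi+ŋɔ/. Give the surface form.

[qĩŋɔ]

The vowel /i/ is adjacent to the following nasal /ŋ/, so it acquires [+nasal] and surfaces as [ĩ].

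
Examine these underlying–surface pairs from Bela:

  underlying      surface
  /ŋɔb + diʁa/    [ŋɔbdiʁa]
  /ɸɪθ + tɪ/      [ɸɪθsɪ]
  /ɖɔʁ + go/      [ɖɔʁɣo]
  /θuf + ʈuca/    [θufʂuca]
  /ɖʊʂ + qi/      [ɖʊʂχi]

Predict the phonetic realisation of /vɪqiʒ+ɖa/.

The data show progressive manner assimilation: /t/ → [s] after /θ/; /g/ → [ɣ] after /ʁ/; /ʈ/ → [ʂ] after /f/; /q/ → [χ] after /ʂ/. In each pair only manner changes, matching the preceding consonant, while place and voice stay constant.
Nothing changes in [ŋɔbdiʁa]: there the adjacent consonants already agree in manner (/d/ and /b/ are both stops), so this form is consistent with the same rule.
The rule targets /ɖ/ (voiced retroflex stop), which sits after the trigger /ʒ/ (fricative).
Changing only its manner to fricative gives [ʐ] — the voiced retroflex fricative.

[vɪqiʒʐa]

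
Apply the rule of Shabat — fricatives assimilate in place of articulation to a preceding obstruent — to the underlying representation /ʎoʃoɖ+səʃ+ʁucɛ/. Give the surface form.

[ʎoʃoɖʂəʃʒucɛ]

The rule targets /s/ (voiceless alveolar fricative), which sits after the trigger /ɖ/ (retroflex).
A voiceless retroflex fricative is [ʂ], so the surface segment is [ʂ].
The same rule applies at the second boundary: /ʁ/ → [ʒ] next to /ʃ/.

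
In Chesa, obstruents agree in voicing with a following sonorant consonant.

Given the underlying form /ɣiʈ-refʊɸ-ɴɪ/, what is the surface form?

[ɣiɖrefʊβɴɪ]

The rule targets /ʈ/ (voiceless retroflex stop), which sits before the trigger /r/ (voiced).
A voiced retroflex stop is [ɖ], so the surface segment is [ɖ].
The same rule applies at the second boundary: /ɸ/ → [β] next to /ɴ/.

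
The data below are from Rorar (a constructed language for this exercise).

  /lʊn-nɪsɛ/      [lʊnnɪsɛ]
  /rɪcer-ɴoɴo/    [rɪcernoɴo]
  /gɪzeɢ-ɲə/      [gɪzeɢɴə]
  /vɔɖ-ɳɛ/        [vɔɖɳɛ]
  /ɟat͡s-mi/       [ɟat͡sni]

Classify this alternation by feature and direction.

Underlying /ɴ/ is realised as [n] next to /r/; /r/ itself does not change.
The change uvular → alveolar matches the place of the preceding /r/, identifying this as place assimilation.
Manner and voice are unchanged, so the assimilation is partial, not total.
The same holds elsewhere in the data: /ɲ/ → [ɴ] after /ɢ/ (palatal → uvular, matching uvular); /m/ → [n] after /t͡s/ (bilabial → alveolar, matching alveolar) — only place changes, and always toward the preceding segment.
Nothing changes in [lʊnnɪsɛ], [vɔɖɳɛ]: there the adjacent consonants already agree in place (/n/ and /n/ are both alveolar; /ɳ/ and /ɖ/ are both retroflex), so these forms are consistent with the same rule.
Since the segment that changes follows the conditioning segment, the assimilation is progressive.

progressive place assimilation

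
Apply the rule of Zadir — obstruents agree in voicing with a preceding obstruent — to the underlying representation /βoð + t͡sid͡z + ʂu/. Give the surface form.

[βoðd͡zid͡zʐu]

/t͡s/ is a voiceless alveolar affricate. The preceding trigger /ð/ is voiced, so /t͡s/ must become voiced as well.
A voiced alveolar affricate is [d͡z], so the surface segment is [d͡z].
At the second juncture, /ʂ/ likewise becomes [ʐ] adjacent to /d͡z/.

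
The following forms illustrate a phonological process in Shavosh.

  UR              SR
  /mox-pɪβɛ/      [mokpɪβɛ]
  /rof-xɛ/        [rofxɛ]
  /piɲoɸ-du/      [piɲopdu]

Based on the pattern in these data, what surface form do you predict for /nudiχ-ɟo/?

The data show regressive manner assimilation: /x/ → [k] before /p/; /ɸ/ → [p] before /d/. In each pair only manner changes, matching the following consonant, while place and voice stay constant.
Nothing changes in [rofxɛ]: there the adjacent consonants already agree in manner (/f/ and /x/ are both fricatives), so this form is consistent with the same rule.
The rule targets /χ/ (voiceless uvular fricative), which sits before the trigger /ɟ/ (stop).
Changing only its manner to stop gives [q] — the voiceless uvular stop.

[nudiqɟo]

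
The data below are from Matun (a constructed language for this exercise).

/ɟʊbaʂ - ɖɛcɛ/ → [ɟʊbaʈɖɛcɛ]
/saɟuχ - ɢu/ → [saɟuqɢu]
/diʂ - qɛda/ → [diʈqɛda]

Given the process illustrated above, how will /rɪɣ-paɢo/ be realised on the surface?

The data show regressive manner assimilation: /ʂ/ → [ʈ] before /ɖ/; /χ/ → [q] before /ɢ/; /ʂ/ → [ʈ] before /q/. In each pair only manner changes, matching the following consonant, while place and voice stay constant.
/ɣ/ is a voiced velar fricative. The following trigger /p/ is a stop, so /ɣ/ must become a stop as well.
Changing only its manner to stop gives [g] — the voiced velar stop.

[rɪgpaɢo]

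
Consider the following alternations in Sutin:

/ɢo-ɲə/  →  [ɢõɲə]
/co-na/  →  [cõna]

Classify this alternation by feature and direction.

The vowel /o/ surfaces as nasalised [õ] next to the following nasal /ɲ/ — it has acquired the [+nasal] feature of its neighbour.
Likewise in the remaining data: /o/ → [õ] before /n/ — each time a vowel is nasalised next to a following nasal.
Because the conditioning nasal is to the right of the vowel that changes, the process is regressive (anticipatory).

regressive nasality assimilation (vowel nasalisation)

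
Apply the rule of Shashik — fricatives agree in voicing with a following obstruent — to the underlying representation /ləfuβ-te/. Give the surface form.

/β/ is a voiced bilabial fricative. The following trigger /t/ is voiceless, so /β/ must become voiceless as well.
A voiceless bilabial fricative is [ɸ], so the surface segment is [ɸ].

[ləfuɸte]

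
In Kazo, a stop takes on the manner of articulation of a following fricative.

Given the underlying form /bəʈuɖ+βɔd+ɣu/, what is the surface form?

The rule targets /ɖ/ (voiced retroflex stop), which sits before the trigger /β/ (fricative).
Changing only its manner to fricative gives [ʐ] — the voiced retroflex fricative.
At the second juncture, /d/ likewise becomes [z] adjacent to /ɣ/.

[bəʈuʐβɔzɣu]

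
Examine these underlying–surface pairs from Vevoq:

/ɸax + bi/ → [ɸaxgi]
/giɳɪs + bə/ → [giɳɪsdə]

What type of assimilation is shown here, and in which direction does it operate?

progressive place assimilation

The segment that alternates is /b/, which surfaces as [g] when adjacent to /x/.
/b/ is bilabial while /x/ is velar; the output [g] is velar, matching the trigger — so the feature that spreads is place.
Manner and voice are unchanged, so the assimilation is partial, not total.
Checking the remaining alternation: /b/ → [d] after /s/ (bilabial → alveolar, matching alveolar) — only place changes, and always toward the preceding segment.
Since the segment that changes follows the conditioning segment, the assimilation is progressive.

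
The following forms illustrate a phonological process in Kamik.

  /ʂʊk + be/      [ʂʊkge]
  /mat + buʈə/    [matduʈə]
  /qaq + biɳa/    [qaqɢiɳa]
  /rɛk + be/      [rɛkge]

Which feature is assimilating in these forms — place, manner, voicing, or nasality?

place

Comparing underlying and surface forms, /b/ → [g] is the alternation; the neighbouring /k/ is constant.
The change bilabial → velar matches the place of the preceding /k/, identifying this as place assimilation.
The same holds elsewhere in the data: /b/ → [d] after /t/ (bilabial → alveolar, matching alveolar); /b/ → [ɢ] after /q/ (bilabial → uvular, matching uvular) — only place changes, and always toward the preceding segment.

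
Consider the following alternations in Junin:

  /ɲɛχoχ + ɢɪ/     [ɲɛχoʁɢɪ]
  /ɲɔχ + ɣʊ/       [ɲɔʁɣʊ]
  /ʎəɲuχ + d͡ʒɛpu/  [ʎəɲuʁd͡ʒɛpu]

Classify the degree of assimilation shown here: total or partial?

partial assimilation

The segment that alternates is /χ/, which surfaces as [ʁ] when adjacent to /ɢ/.
The change voiceless → voiced matches the voicing of the following /ɢ/, identifying this as voicing assimilation.
Place and manner are unchanged, so the assimilation is partial, not total.
Checking the remaining alternations: /χ/ → [ʁ] before /ɣ/ (voiceless → voiced, matching voiced); /χ/ → [ʁ] before /d͡ʒ/ (voiceless → voiced, matching voiced) — only voicing changes, and always toward the following segment.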